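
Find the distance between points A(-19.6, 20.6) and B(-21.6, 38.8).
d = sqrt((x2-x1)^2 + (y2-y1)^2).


dx = -21.6 + 19.6 = -2.0
dy = 38.8 - 20.6 = 18.2
d = sqrt(4.0 + 331.24) = sqrt(335.24) = 18.3096

18.3096


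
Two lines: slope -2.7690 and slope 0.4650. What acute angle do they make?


m1-m2 = -3.234
1+m1*m2 = -0.287585
tan(theta) = |-3.234/(-0.287585)| = 11.245371
theta = arctan(|-3.234/(-0.287585)|) = 84.9183 degrees (acute angle)

84.9183 degrees


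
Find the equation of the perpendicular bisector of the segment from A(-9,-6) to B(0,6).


Midpoint = (-4.5, 0)
Slope of AB = dy/dx = 12/9 = 1.3333
Perp slope = -dx/dy = -9/12 = -0.7500
b = My - (perp slope)*Mx = 0 + (9*(-4.5))/12 = 0 - 3.3750 = -3.3750

y = -0.7500x - 3.3750


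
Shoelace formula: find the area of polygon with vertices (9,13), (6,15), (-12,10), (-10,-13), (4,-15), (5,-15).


sum(xi*y_{i+1}) = 9*15 + 6*10 - 12*(-13) - 10*(-15) + 4*(-15) + 5*13 = 506
sum(yi*x_{i+1}) = 13*6 + 15*(-12) + 10*(-10) - 13*4 - 15*5 - 15*9 = -464
Area = |506 + 464|/2 = 970/2 = 485.0000

485.0000 sq units


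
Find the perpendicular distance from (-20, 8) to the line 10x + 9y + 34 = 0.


|10*(-20) + 9*8 + 34| = |-94| = 94
sqrt(100 + 81) = sqrt(181) = 13.4536
d = 94/sqrt(181) = 6.9870

6.9870


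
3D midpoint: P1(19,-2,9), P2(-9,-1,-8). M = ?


Mx = (19- 9)/2 = 5.0000
My = (-2- 1)/2 = -1.5000
Mz = (9- 8)/2 = 0.5000

M = (5.0000, -1.5000, 0.5000)


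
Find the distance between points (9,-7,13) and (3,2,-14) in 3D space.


dx=-6, dy=9, dz=-27
d = sqrt(36+81+729) = sqrt(846) = 29.0861

29.0861


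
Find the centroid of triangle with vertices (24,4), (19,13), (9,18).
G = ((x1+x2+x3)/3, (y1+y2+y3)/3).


Gx = (24+19+9)/3 = 52/3 = 17.3333
Gy = (4+13+18)/3 = 35/3 = 11.6667

G = (17.3333, 11.6667)


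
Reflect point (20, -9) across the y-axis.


Reflection rule for y-axis: (-x, y)
(20, -9) -> (-20, -9)

(-20, -9)


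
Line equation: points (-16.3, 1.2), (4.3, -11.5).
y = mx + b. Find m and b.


m = (-12.7)/(20.6) = -0.6165
b = y1 - m*x1 = 1.2 - (-12.7*(-16.3))/(20.6) = 1.2 - 10.0490 = -8.8490

y = -0.6165x - 8.8490


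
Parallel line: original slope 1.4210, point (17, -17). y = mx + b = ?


Parallel lines have equal slopes.
m2 = 1.4210
b2 = -17 - 1.4210*17 = -41.1570

y = 1.4210x - 41.1570


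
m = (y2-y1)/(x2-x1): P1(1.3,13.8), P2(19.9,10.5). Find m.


dy = 10.5 - 13.8 = -3.3
dx = 19.9 - 1.3 = 18.6
m = -3.3/18.6 = -0.1774

m = -0.1774


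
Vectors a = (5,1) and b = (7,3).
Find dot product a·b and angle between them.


a·b = 5*7 + 1*3 = 35 + 3 = 38
|a| = sqrt(25+1) = 5.0990
|b| = sqrt(49+9) = 7.6158
cos(theta) = 38/(sqrt(26)*sqrt(58)) = 38/sqrt(1508) = 0.978550
theta = arccos(38/sqrt(1508)) = 11.8887 degrees

a·b = 38, theta = 11.8887 deg


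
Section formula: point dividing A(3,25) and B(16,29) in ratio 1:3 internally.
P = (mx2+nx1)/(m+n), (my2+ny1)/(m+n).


Px = (1*16 + 3*3)/4 = 25/4 = 6.2500
Py = (1*29 + 3*25)/4 = 104/4 = 26.0000

P = (6.2500, 26.0000)


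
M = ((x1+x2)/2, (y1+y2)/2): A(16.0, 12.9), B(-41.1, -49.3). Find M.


Mx = (16.0 - 41.1)/2 = -25.1/2 = -12.5500
My = (12.9 - 49.3)/2 = -36.4/2 = -18.2000

(-12.5500, -18.2000)


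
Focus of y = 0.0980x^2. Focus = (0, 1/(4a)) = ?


a = 0.0980
4a = 0.3920
focus = (0, 1/0.3920) = (0, 2.5510)

Focus = (0, 2.5510)


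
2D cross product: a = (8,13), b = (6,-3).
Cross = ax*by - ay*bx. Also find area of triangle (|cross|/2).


cross = 8*(-3) - 13*6 = -24 - 78 = -102
Triangle area = |-102|/2 = 102/2 = 51.0000

cross = -102, triangle area = 51.0000


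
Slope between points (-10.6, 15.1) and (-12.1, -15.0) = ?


dy = -15.0 - 15.1 = -30.1
dx = -12.1 + 10.6 = -1.5
m = -30.1/(-1.5) = 20.0667

m = 20.0667


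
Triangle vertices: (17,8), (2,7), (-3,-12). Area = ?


17*(7+ 12) = 323
2*(-12-8) = -40
-3*(8-7) = -3
sum = 280
Area = |280|/2 = 140.0000

140.0000 sq units


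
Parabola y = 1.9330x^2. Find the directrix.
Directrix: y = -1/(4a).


a = 1.9330
1/(4a) = 0.1293
directrix: y = -0.1293 = -0.1293

y = -0.1293


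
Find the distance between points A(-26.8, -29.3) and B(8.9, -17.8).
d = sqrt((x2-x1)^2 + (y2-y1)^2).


dx = 8.9 + 26.8 = 35.7
dy = -17.8 + 29.3 = 11.5
d = sqrt(1274.49 + 132.25) = sqrt(1406.74) = 37.5065

37.5065


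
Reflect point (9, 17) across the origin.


Reflection rule for origin: (-x, -y)
(9, 17) -> (-9, -17)

(-9, -17)


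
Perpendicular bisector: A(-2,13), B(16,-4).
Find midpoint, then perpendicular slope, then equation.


Midpoint = (7, 4.5)
Slope of AB = dy/dx = -17/18 = -0.9444
Perp slope = -dx/dy = 18/17 = 1.0588
b = My - (perp slope)*Mx = 4.5 + (18*7)/(-17) = 4.5 - 7.4118 = -2.9118

y = 1.0588x - 2.9118


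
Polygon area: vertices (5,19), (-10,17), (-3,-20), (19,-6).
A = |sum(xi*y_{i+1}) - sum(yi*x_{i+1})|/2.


sum(xi*y_{i+1}) = 5*17 - 10*(-20) - 3*(-6) + 19*19 = 664
sum(yi*x_{i+1}) = 19*(-10) + 17*(-3) - 20*19 - 6*5 = -651
Area = |664 + 651|/2 = 1315/2 = 657.5000

657.5000 sq units


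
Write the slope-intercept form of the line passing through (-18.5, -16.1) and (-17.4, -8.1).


m = (8)/(1.1) = 7.2727
b = y1 - m*x1 = -16.1 - (8*(-18.5))/(1.1) = -16.1 + 134.5455 = 118.4455

y = 7.2727x + 118.4455


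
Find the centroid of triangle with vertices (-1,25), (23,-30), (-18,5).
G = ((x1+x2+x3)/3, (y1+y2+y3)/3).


Gx = (-1+23- 18)/3 = 4/3 = 1.3333
Gy = (25- 30+5)/3 = 0/3 = 0

G = (1.3333, 0)


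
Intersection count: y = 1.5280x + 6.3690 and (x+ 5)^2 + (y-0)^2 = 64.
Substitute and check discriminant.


Substitute y = 1.5280x + 6.3690: (x+ 5)^2 + (1.5280x+6.3690-0)^2 = 64
Expand to Ax^2 + Bx + C = 0, where b-k = 6.369
A = 1+m^2 = 3.334784
B = 2(m(b-k) - h) = 2(1.5280*6.369 + 5) = 29.463664
C = h^2 + (b-k)^2 - r^2 = 25 + 40.564161 - 64 = 1.564161
disc = B^2-4AC = 868.1075 - 20.8646 = 847.2429
disc > 0

2 intersection points


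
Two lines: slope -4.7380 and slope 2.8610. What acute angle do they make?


m1-m2 = -7.599
1+m1*m2 = -12.555418
tan(theta) = |-7.599/(-12.555418)| = 0.605237
theta = arctan(|-7.599/(-12.555418)|) = 31.1839 degrees (acute angle)

31.1839 degrees


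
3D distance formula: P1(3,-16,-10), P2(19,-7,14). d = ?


dx=16, dy=9, dz=24
d = sqrt(256+81+576) = sqrt(913) = 30.2159

30.2159


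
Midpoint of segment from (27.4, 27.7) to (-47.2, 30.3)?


Mx = (27.4 - 47.2)/2 = -19.8/2 = -9.9000
My = (27.7 + 30.3)/2 = 58.0/2 = 29.0000

(-9.9000, 29.0000)


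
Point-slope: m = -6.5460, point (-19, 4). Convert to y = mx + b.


y - 4 = -6.5460(x + 19)
y = -6.5460x + 4 + 6.5460*(-19)
y = -6.5460x - 120.3740

y = -6.5460x - 120.3740


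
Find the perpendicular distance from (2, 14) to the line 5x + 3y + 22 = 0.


|5*2 + 3*14 + 22| = |74| = 74
sqrt(25 + 9) = sqrt(34) = 5.8310
d = 74/sqrt(34) = 12.6909

12.6909


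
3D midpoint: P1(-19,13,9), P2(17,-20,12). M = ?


Mx = (-19+17)/2 = -1.0000
My = (13- 20)/2 = -3.5000
Mz = (9+12)/2 = 10.5000

M = (-1.0000, -3.5000, 10.5000)


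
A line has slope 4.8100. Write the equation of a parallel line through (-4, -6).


Parallel lines have equal slopes.
m2 = 4.8100
b2 = -6 - 4.8100*(-4) = 13.2400

y = 4.8100x + 13.2400


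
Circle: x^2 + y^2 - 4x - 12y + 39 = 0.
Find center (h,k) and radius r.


h = -D/2 = 4/2 = 2
k = -E/2 = 12/2 = 6
r^2 = h^2 + k^2 - F = 4 + 36 - 39 = 1
r = 1

Center (2, 6), radius = 1


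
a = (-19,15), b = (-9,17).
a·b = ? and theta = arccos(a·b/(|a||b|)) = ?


a·b = -19*(-9) + 15*17 = 171 + 255 = 426
|a| = sqrt(361+225) = 24.2074
|b| = sqrt(81+289) = 19.2354
cos(theta) = 426/(sqrt(586)*sqrt(370)) = 426/sqrt(216820) = 0.914871
theta = arccos(426/sqrt(216820)) = 23.8126 degrees

a·b = 426, theta = 23.8126 deg


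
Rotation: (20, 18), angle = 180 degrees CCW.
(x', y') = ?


cos(180) = -1, sin(180) = 0
x' = 20*(-1) - 18*0 = -20
y' = 20*0 + 18*(-1) = -18

(-20, -18)


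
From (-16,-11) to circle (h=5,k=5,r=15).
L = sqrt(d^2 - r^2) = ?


d = sqrt((-16-5)^2 + (-11-5)^2) = sqrt(441+256) = 26.4008
L = sqrt(697.0000 - 225) = sqrt(472.0000) = 21.7256

21.7256


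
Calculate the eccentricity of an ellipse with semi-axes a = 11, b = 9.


c = sqrt(121-81) = sqrt(40) = 6.3246
e = c/a = sqrt(40)/11 = 0.5750

e = 0.5750


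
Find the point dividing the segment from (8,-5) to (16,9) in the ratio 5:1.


Px = (5*16 + 1*8)/6 = 88/6 = 14.6667
Py = (5*9 + 1*(-5))/6 = 40/6 = 6.6667

P = (14.6667, 6.6667)


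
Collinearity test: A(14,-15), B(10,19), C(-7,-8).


14*(19+ 8) + 10*(-8+ 15) - 7*(-15-19)
= 378 + 70 + 238 = 686

No, not collinear (determinant = 686)


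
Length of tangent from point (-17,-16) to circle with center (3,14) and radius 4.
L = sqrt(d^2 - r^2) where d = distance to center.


d = sqrt((-17-3)^2 + (-16-14)^2) = sqrt(400+900) = 36.0555
L = sqrt(1300.0000 - 16) = sqrt(1284.0000) = 35.8329

35.8329


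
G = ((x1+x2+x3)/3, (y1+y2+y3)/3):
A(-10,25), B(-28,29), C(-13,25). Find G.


Gx = (-10- 28- 13)/3 = -51/3 = -17.0000
Gy = (25+29+25)/3 = 79/3 = 26.3333

G = (-17.0000, 26.3333)


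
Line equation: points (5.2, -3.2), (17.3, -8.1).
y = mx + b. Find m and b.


m = (-4.9)/(12.1) = -0.4050
b = y1 - m*x1 = -3.2 - (-4.9*5.2)/(12.1) = -3.2 + 2.1058 = -1.0942

y = -0.4050x - 1.0942


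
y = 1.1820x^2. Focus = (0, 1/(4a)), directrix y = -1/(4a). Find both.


a = 1.1820
1/(4a) = 0.2115
Focus = (0, 0.2115)
Directrix: y = -0.2115

Focus = (0, 0.2115), Directrix: y = -0.2115


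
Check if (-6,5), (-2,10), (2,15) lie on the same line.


-6*(10-15) - 2*(15-5) + 2*(5-10)
= 30 - 20 - 10 = 0

Yes, collinear (determinant = 0)


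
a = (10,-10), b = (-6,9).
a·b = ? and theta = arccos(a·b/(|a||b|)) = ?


a·b = 10*(-6) - 10*9 = -60 - 90 = -150
|a| = sqrt(100+100) = 14.1421
|b| = sqrt(36+81) = 10.8167
cos(theta) = -150/(sqrt(200)*sqrt(117)) = -150/sqrt(23400) = -0.980581
theta = arccos(-150/sqrt(23400)) = 168.6901 degrees

a·b = -150, theta = 168.6901 deg


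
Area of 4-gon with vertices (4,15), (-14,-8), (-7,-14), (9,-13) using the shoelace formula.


sum(xi*y_{i+1}) = 4*(-8) - 14*(-14) - 7*(-13) + 9*15 = 390
sum(yi*x_{i+1}) = 15*(-14) - 8*(-7) - 14*9 - 13*4 = -332
Area = |390 + 332|/2 = 722/2 = 361.0000

361.0000 sq units


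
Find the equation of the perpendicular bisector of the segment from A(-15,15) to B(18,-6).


Midpoint = (1.5, 4.5)
Slope of AB = dy/dx = -21/33 = -0.6364
Perp slope = -dx/dy = 33/21 = 1.5714
b = My - (perp slope)*Mx = 4.5 + (33*1.5)/(-21) = 4.5 - 2.3571 = 2.1429

y = 1.5714x + 2.1429


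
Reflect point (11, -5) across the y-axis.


Reflection rule for y-axis: (-x, y)
(11, -5) -> (-11, -5)

(-11, -5)


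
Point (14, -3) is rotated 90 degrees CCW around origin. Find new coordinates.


cos(90) = 0, sin(90) = 1
x' = 14*0 + 3*1 = 3
y' = 14*1 - 3*0 = 14

(3, 14)


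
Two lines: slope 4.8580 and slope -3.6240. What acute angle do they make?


m1-m2 = 8.482
1+m1*m2 = -16.605392
tan(theta) = |8.482/(-16.605392)| = 0.510798
theta = arctan(|8.482/(-16.605392)|) = 27.0579 degrees (acute angle)

27.0579 degrees


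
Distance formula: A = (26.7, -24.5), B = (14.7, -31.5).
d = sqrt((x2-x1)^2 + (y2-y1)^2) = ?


dx = 14.7 - 26.7 = -12.0
dy = -31.5 + 24.5 = -7.0
d = sqrt(144.0 + 49.0) = sqrt(193.0) = 13.8924

13.8924


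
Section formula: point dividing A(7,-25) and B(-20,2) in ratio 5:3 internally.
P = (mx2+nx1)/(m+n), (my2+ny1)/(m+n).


Px = (5*(-20) + 3*7)/8 = -79/8 = -9.8750
Py = (5*2 + 3*(-25))/8 = -65/8 = -8.1250

P = (-9.8750, -8.1250)


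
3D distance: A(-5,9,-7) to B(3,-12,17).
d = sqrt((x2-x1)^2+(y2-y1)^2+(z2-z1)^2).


dx=8, dy=-21, dz=24
d = sqrt(64+441+576) = sqrt(1081) = 32.8786

32.8786


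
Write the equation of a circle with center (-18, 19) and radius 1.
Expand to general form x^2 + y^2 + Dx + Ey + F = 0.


(x+ 18)^2 + (y-19)^2 = 1^2
D = -2h = 36, E = -2k = -38
F = h^2+k^2-r^2 = 324+361-1 = 684

x^2 + y^2 + 36x - 38y + 684 = 0


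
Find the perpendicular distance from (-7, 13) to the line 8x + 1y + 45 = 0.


|8*(-7) + 1*13 + 45| = |2| = 2
sqrt(64 + 1) = sqrt(65) = 8.0623
d = 2/sqrt(65) = 0.2481

0.2481


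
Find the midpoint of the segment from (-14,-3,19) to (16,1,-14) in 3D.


Mx = (-14+16)/2 = 1.0000
My = (-3+1)/2 = -1.0000
Mz = (19- 14)/2 = 2.5000

M = (1.0000, -1.0000, 2.5000)


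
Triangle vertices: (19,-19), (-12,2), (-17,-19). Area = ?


19*(2+ 19) = 399
-12*(-19+ 19) = 0
-17*(-19-2) = 357
sum = 756
Area = |756|/2 = 378.0000

378.0000 sq units


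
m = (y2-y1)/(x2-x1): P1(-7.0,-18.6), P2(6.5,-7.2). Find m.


dy = -7.2 + 18.6 = 11.4
dx = 6.5 + 7.0 = 13.5
m = 11.4/13.5 = 0.8444

m = 0.8444


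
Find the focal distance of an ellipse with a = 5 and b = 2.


c^2 = 5^2 - 2^2 = 25 - 4 = 21
c = sqrt(21) = 4.5826

c = 4.5826


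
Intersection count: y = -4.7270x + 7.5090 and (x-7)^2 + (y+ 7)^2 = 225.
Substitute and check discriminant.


Substitute y = -4.7270x + 7.5090: (x-7)^2 + (-4.7270x+7.5090+ 7)^2 = 225
Expand to Ax^2 + Bx + C = 0, where b-k = 14.509
A = 1+m^2 = 23.344529
B = 2(m(b-k) - h) = 2(-4.7270*14.509 - 7) = -151.168086
C = h^2 + (b-k)^2 - r^2 = 49 + 210.511081 - 225 = 34.511081
disc = B^2-4AC = 22851.7902 - 3222.5797 = 19629.2105
disc > 0

2 intersection points


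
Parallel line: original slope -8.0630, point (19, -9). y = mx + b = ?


Parallel lines have equal slopes.
m2 = -8.0630
b2 = -9 + 8.0630*19 = 144.1970

y = -8.0630x + 144.1970


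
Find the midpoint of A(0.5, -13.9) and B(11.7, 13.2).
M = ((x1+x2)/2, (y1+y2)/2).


Mx = (0.5 + 11.7)/2 = 12.2/2 = 6.1000
My = (-13.9 + 13.2)/2 = -0.7/2 = -0.3500

(6.1000, -0.3500)


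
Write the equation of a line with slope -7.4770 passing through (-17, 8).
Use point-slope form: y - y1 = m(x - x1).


y - 8 = -7.4770(x + 17)
y = -7.4770x + 8 + 7.4770*(-17)
y = -7.4770x - 119.1090

y = -7.4770x - 119.1090


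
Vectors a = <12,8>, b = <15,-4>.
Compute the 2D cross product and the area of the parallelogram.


cross = 12*(-4) - 8*15 = -48 - 120 = -168
Parallelogram area = |-168| = 168

cross = -168, parallelogram area = 168


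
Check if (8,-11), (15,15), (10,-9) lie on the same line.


8*(15+ 9) + 15*(-9+ 11) + 10*(-11-15)
= 192 + 30 - 260 = -38

No, not collinear (determinant = -38)


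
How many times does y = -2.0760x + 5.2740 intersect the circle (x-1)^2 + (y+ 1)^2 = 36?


Substitute y = -2.0760x + 5.2740: (x-1)^2 + (-2.0760x+5.2740+ 1)^2 = 36
Expand to Ax^2 + Bx + C = 0, where b-k = 6.274
A = 1+m^2 = 5.309776
B = 2(m(b-k) - h) = 2(-2.0760*6.274 - 1) = -28.049648
C = h^2 + (b-k)^2 - r^2 = 1 + 39.363076 - 36 = 4.363076
disc = B^2-4AC = 786.7828 - 92.6678 = 694.1150
disc > 0

2 intersection points


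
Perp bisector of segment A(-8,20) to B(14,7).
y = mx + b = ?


Midpoint = (3, 13.5)
Slope of AB = dy/dx = -13/22 = -0.5909
Perp slope = -dx/dy = 22/13 = 1.6923
b = My - (perp slope)*Mx = 13.5 + (22*3)/(-13) = 13.5 - 5.0769 = 8.4231

y = 1.6923x + 8.4231


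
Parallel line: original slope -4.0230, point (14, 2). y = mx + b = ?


Parallel lines have equal slopes.
m2 = -4.0230
b2 = 2 + 4.0230*14 = 58.3220

y = -4.0230x + 58.3220


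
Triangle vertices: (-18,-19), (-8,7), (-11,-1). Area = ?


-18*(7+ 1) = -144
-8*(-1+ 19) = -144
-11*(-19-7) = 286
sum = -2
Area = |-2|/2 = 1.0000

1.0000 sq units


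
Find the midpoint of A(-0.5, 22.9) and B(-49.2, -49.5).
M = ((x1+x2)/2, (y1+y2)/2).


Mx = (-0.5 - 49.2)/2 = -49.7/2 = -24.8500
My = (22.9 - 49.5)/2 = -26.6/2 = -13.3000

(-24.8500, -13.3000)


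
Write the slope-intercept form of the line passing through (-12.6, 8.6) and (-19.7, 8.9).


m = (0.3)/(-7.1) = -0.0423
b = y1 - m*x1 = 8.6 - (0.3*(-12.6))/(-7.1) = 8.6 - 0.5324 = 8.0676

y = -0.0423x + 8.0676


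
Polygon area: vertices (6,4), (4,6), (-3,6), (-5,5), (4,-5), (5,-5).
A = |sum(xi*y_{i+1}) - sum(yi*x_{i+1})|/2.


sum(xi*y_{i+1}) = 6*6 + 4*6 - 3*5 - 5*(-5) + 4*(-5) + 5*4 = 70
sum(yi*x_{i+1}) = 4*4 + 6*(-3) + 6*(-5) + 5*4 - 5*5 - 5*6 = -67
Area = |70 + 67|/2 = 137/2 = 68.5000

68.5000 sq units


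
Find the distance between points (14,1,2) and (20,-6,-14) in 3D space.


dx=6, dy=-7, dz=-16
d = sqrt(36+49+256) = sqrt(341) = 18.4662

18.4662


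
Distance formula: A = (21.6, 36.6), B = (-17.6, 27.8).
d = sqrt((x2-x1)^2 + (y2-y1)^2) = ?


dx = -17.6 - 21.6 = -39.2
dy = 27.8 - 36.6 = -8.8
d = sqrt(1536.64 + 77.44) = sqrt(1614.08) = 40.1756

40.1756


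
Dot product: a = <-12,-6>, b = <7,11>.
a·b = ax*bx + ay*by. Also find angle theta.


a·b = -12*7 - 6*11 = -84 - 66 = -150
|a| = sqrt(144+36) = 13.4164
|b| = sqrt(49+121) = 13.0384
cos(theta) = -150/(sqrt(180)*sqrt(170)) = -150/sqrt(30600) = -0.857493
theta = arccos(-150/sqrt(30600)) = 149.0362 degrees

a·b = -150, theta = 149.0362 deg


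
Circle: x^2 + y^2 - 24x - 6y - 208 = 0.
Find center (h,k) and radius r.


h = -D/2 = 24/2 = 12
k = -E/2 = 6/2 = 3
r^2 = h^2 + k^2 - F = 144 + 9 + 208 = 361
r = 19

Center (12, 3), radius = 19


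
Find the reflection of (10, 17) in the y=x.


Reflection rule for y=x: (y, x)
(10, 17) -> (17, 10)

(17, 10)


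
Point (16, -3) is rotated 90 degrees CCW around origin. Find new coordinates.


cos(90) = 0, sin(90) = 1
x' = 16*0 + 3*1 = 3
y' = 16*1 - 3*0 = 16

(3, 16)


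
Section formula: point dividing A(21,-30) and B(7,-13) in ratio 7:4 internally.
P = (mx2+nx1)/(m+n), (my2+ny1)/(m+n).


Px = (7*7 + 4*21)/11 = 133/11 = 12.0909
Py = (7*(-13) + 4*(-30))/11 = -211/11 = -19.1818

P = (12.0909, -19.1818)


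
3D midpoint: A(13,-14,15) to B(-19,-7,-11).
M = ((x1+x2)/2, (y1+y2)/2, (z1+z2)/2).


Mx = (13- 19)/2 = -3.0000
My = (-14- 7)/2 = -10.5000
Mz = (15- 11)/2 = 2.0000

M = (-3.0000, -10.5000, 2.0000)


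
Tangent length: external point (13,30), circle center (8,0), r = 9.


d = sqrt((13-8)^2 + (30-0)^2) = sqrt(25+900) = 30.4138
L = sqrt(925.0000 - 81) = sqrt(844.0000) = 29.0517

29.0517


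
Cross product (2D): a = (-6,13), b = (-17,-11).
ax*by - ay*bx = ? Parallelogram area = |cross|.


cross = -6*(-11) - 13*(-17) = 66 + 221 = 287
Parallelogram area = |287| = 287

cross = 287, parallelogram area = 287


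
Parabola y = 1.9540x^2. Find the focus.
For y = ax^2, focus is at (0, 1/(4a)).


a = 1.9540
4a = 7.8160
focus = (0, 1/7.8160) = (0, 0.1279)

Focus = (0, 0.1279)


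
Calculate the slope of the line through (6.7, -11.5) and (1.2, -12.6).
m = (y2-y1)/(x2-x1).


dy = -12.6 + 11.5 = -1.1
dx = 1.2 - 6.7 = -5.5
m = -1.1/(-5.5) = 0.2000

m = 0.2000


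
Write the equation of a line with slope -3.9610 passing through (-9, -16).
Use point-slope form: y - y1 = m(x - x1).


y + 16 = -3.9610(x + 9)
y = -3.9610x - 16 + 3.9610*(-9)
y = -3.9610x - 51.6490

y = -3.9610x - 51.6490


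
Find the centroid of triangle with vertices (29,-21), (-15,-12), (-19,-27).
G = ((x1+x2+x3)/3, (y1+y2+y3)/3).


Gx = (29- 15- 19)/3 = -5/3 = -1.6667
Gy = (-21- 12- 27)/3 = -60/3 = -20.0000

G = (-1.6667, -20.0000)


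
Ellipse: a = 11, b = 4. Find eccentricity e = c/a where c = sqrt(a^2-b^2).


c = sqrt(121-16) = sqrt(105) = 10.2470
e = c/a = sqrt(105)/11 = 0.9315

e = 0.9315


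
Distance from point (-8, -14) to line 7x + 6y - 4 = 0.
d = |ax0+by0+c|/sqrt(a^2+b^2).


|7*(-8) + 6*(-14) - 4| = |-144| = 144
sqrt(49 + 36) = sqrt(85) = 9.2195
d = 144/sqrt(85) = 15.6190

15.6190


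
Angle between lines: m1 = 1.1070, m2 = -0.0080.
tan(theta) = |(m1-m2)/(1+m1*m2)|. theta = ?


m1-m2 = 1.115
1+m1*m2 = 0.991144
tan(theta) = |1.115/0.991144| = 1.124963
theta = arctan(|1.115/0.991144|) = 48.3655 degrees (acute angle)

48.3655 degrees


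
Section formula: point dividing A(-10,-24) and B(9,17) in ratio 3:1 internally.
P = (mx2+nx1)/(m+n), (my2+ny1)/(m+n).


Px = (3*9 + 1*(-10))/4 = 17/4 = 4.2500
Py = (3*17 + 1*(-24))/4 = 27/4 = 6.7500

P = (4.2500, 6.7500)


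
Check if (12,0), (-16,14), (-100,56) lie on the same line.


12*(14-56) - 16*(56-0) - 100*(0-14)
= -504 - 896 + 1400 = 0

Yes, collinear (determinant = 0)


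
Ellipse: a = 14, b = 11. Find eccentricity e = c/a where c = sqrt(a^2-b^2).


c = sqrt(196-121) = sqrt(75) = 8.6603
e = c/a = sqrt(75)/14 = 0.6186

e = 0.6186


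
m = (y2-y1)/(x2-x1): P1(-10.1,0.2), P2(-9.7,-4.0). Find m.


dy = -4.0 - 0.2 = -4.2
dx = -9.7 + 10.1 = 0.4
m = -4.2/0.4 = -10.5000

m = -10.5000


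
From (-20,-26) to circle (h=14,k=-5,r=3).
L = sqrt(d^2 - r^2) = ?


d = sqrt((-20-14)^2 + (-26+ 5)^2) = sqrt(1156+441) = 39.9625
L = sqrt(1597.0000 - 9) = sqrt(1588.0000) = 39.8497

39.8497


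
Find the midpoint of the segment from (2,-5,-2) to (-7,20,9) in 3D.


Mx = (2- 7)/2 = -2.5000
My = (-5+20)/2 = 7.5000
Mz = (-2+9)/2 = 3.5000

M = (-2.5000, 7.5000, 3.5000)


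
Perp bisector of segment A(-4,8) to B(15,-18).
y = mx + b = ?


Midpoint = (5.5, -5)
Slope of AB = dy/dx = -26/19 = -1.3684
Perp slope = -dx/dy = 19/26 = 0.7308
b = My - (perp slope)*Mx = -5 + (19*5.5)/(-26) = -5 - 4.0192 = -9.0192

y = 0.7308x - 9.0192


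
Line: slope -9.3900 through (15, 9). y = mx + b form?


y - 9 = -9.3900(x - 15)
y = -9.3900x + 9 + 9.3900*15
y = -9.3900x + 149.8500

y = -9.3900x + 149.8500


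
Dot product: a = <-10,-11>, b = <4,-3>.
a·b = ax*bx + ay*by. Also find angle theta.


a·b = -10*4 - 11*(-3) = -40 + 33 = -7
|a| = sqrt(100+121) = 14.8661
|b| = sqrt(16+9) = 5.0000
cos(theta) = -7/(sqrt(221)*sqrt(25)) = -7/sqrt(5525) = -0.094174
theta = arccos(-7/sqrt(5525)) = 95.4038 degrees

a·b = -7, theta = 95.4038 deg


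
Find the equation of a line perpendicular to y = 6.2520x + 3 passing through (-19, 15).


Perpendicular slope = -1/m1 = -1/6.2520 = -0.1599
b2 = y0 - m2*x0 = 15 - 19/6.2520 = 15 - 3.0390 = 11.9610

y = -0.1599x + 11.9610


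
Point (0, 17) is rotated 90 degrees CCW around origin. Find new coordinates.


cos(90) = 0, sin(90) = 1
x' = 0*0 - 17*1 = -17
y' = 0*1 + 17*0 = 0

(-17, 0)


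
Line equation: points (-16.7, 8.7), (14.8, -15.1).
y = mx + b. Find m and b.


m = (-23.8)/(31.5) = -0.7556
b = y1 - m*x1 = 8.7 - (-23.8*(-16.7))/(31.5) = 8.7 - 12.6178 = -3.9178

y = -0.7556x - 3.9178


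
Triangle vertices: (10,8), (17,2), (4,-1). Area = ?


10*(2+ 1) = 30
17*(-1-8) = -153
4*(8-2) = 24
sum = -99
Area = |-99|/2 = 49.5000

49.5000 sq units


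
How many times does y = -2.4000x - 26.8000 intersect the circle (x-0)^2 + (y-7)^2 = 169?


Substitute y = -2.4000x - 26.8000: (x-0)^2 + (-2.4000x- 26.8000-7)^2 = 169
Expand to Ax^2 + Bx + C = 0, where b-k = -33.8
A = 1+m^2 = 6.76
B = 2(m(b-k) - h) = 2(-2.4000*(-33.8) - 0) = 162.24
C = h^2 + (b-k)^2 - r^2 = 0 + 1142.44 - 169 = 973.44
disc = B^2-4AC = 26321.8176 - 26321.8176 = 0
disc = 0

1 intersection point (tangent)


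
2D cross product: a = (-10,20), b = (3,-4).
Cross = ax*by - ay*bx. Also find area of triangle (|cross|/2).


cross = -10*(-4) - 20*3 = 40 - 60 = -20
Triangle area = |-20|/2 = 20/2 = 10.0000

cross = -20, triangle area = 10.0000


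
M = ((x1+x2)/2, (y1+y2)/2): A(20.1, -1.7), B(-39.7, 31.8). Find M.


Mx = (20.1 - 39.7)/2 = -19.6/2 = -9.8000
My = (-1.7 + 31.8)/2 = 30.1/2 = 15.0500

(-9.8000, 15.0500)


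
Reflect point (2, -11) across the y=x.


Reflection rule for y=x: (y, x)
(2, -11) -> (-11, 2)

(-11, 2)


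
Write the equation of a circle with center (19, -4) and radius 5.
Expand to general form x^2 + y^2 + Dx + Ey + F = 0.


(x-19)^2 + (y+ 4)^2 = 5^2
D = -2h = -38, E = -2k = 8
F = h^2+k^2-r^2 = 361+16-25 = 352

x^2 + y^2 - 38x + 8y + 352 = 0


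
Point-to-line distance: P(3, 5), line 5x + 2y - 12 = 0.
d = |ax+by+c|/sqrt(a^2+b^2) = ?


|5*3 + 2*5 - 12| = |13| = 13
sqrt(25 + 4) = sqrt(29) = 5.3852
d = 13/sqrt(29) = 2.4140

2.4140


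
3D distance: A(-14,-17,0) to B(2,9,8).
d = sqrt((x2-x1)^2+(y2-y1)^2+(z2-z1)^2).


dx=16, dy=26, dz=8
d = sqrt(256+676+64) = sqrt(996) = 31.5595

31.5595


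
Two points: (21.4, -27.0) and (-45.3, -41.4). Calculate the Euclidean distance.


dx = -45.3 - 21.4 = -66.7
dy = -41.4 + 27.0 = -14.4
d = sqrt(4448.89 + 207.36) = sqrt(4656.25) = 68.2367

68.2367


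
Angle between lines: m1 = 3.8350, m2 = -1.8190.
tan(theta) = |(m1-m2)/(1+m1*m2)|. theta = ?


m1-m2 = 5.654
1+m1*m2 = -5.975865
tan(theta) = |5.654/(-5.975865)| = 0.946139
theta = arctan(|5.654/(-5.975865)|) = 43.4147 degrees (acute angle)

43.4147 degrees


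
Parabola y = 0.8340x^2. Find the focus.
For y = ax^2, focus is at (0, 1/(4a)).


a = 0.8340
4a = 3.3360
focus = (0, 1/3.3360) = (0, 0.2998)

Focus = (0, 0.2998)


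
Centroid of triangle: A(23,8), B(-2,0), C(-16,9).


Gx = (23- 2- 16)/3 = 5/3 = 1.6667
Gy = (8+0+9)/3 = 17/3 = 5.6667

G = (1.6667, 5.6667)


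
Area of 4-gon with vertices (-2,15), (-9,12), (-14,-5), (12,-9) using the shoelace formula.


sum(xi*y_{i+1}) = -2*12 - 9*(-5) - 14*(-9) + 12*15 = 327
sum(yi*x_{i+1}) = 15*(-9) + 12*(-14) - 5*12 - 9*(-2) = -345
Area = |327 + 345|/2 = 672/2 = 336.0000

336.0000 sq units


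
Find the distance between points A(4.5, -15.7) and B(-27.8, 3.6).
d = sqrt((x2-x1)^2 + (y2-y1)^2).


dx = -27.8 - 4.5 = -32.3
dy = 3.6 + 15.7 = 19.3
d = sqrt(1043.29 + 372.49) = sqrt(1415.78) = 37.6269

37.6269


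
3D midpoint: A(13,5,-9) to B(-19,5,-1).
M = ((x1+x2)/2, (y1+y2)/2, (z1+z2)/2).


Mx = (13- 19)/2 = -3.0000
My = (5+5)/2 = 5.0000
Mz = (-9- 1)/2 = -5.0000

M = (-3.0000, 5.0000, -5.0000)


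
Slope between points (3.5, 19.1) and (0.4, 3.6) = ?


dy = 3.6 - 19.1 = -15.5
dx = 0.4 - 3.5 = -3.1
m = -15.5/(-3.1) = 5.0000

m = 5.0000


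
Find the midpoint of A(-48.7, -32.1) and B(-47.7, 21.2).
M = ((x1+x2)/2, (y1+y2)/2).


Mx = (-48.7 - 47.7)/2 = -96.4/2 = -48.2000
My = (-32.1 + 21.2)/2 = -10.9/2 = -5.4500

(-48.2000, -5.4500)


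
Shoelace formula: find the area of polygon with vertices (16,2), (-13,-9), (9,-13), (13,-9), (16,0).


sum(xi*y_{i+1}) = 16*(-9) - 13*(-13) + 9*(-9) + 13*0 + 16*2 = -24
sum(yi*x_{i+1}) = 2*(-13) - 9*9 - 13*13 - 9*16 + 0*16 = -420
Area = |-24 + 420|/2 = 396/2 = 198.0000

198.0000 sq units


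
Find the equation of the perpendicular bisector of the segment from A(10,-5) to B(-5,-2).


Midpoint = (2.5, -3.5)
Slope of AB = dy/dx = 3/(-15) = -0.2000
Perp slope = -dx/dy = 15/3 = 5.0000
b = My - (perp slope)*Mx = -3.5 + (-15*2.5)/3 = -3.5 - 12.5000 = -16.0000

y = 5.0000x - 16.0000


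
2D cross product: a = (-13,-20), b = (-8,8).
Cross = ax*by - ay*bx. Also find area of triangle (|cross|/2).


cross = -13*8 + 20*(-8) = -104 - 160 = -264
Triangle area = |-264|/2 = 264/2 = 132.0000

cross = -264, triangle area = 132.0000


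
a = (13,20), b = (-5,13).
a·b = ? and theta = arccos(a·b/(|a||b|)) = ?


a·b = 13*(-5) + 20*13 = -65 + 260 = 195
|a| = sqrt(169+400) = 23.8537
|b| = sqrt(25+169) = 13.9284
cos(theta) = 195/(sqrt(569)*sqrt(194)) = 195/sqrt(110386) = 0.586918
theta = arccos(195/sqrt(110386)) = 54.0614 degrees

a·b = 195, theta = 54.0614 deg


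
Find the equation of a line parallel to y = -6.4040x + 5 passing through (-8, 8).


Parallel lines have equal slopes.
m2 = -6.4040
b2 = 8 + 6.4040*(-8) = -43.2320

y = -6.4040x - 43.2320


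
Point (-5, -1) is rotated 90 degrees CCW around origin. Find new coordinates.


cos(90) = 0, sin(90) = 1
x' = -5*0 + 1*1 = 1
y' = -5*1 - 1*0 = -5

(1, -5)


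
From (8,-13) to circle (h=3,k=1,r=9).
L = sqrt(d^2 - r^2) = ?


d = sqrt((8-3)^2 + (-13-1)^2) = sqrt(25+196) = 14.8661
L = sqrt(221.0000 - 81) = sqrt(140.0000) = 11.8322

11.8322


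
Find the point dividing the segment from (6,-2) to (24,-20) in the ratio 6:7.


Px = (6*24 + 7*6)/13 = 186/13 = 14.3077
Py = (6*(-20) + 7*(-2))/13 = -134/13 = -10.3077

P = (14.3077, -10.3077)


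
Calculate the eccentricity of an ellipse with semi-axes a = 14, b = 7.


c = sqrt(196-49) = sqrt(147) = 12.1244
e = c/a = sqrt(147)/14 = 0.8660

e = 0.8660


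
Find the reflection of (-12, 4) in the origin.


Reflection rule for origin: (-x, -y)
(-12, 4) -> (12, -4)

(12, -4)


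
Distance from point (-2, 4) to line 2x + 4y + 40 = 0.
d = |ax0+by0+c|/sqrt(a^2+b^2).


|2*(-2) + 4*4 + 40| = |52| = 52
sqrt(4 + 16) = sqrt(20) = 4.4721
d = 52/sqrt(20) = 11.6276

11.6276


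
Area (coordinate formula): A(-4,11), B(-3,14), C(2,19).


-4*(14-19) = 20
-3*(19-11) = -24
2*(11-14) = -6
sum = -10
Area = |-10|/2 = 5.0000

5.0000 sq units


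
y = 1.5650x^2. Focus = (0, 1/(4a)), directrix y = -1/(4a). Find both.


a = 1.5650
1/(4a) = 0.1597
Focus = (0, 0.1597)
Directrix: y = -0.1597

Focus = (0, 0.1597), Directrix: y = -0.1597


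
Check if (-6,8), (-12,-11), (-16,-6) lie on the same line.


-6*(-11+ 6) - 12*(-6-8) - 16*(8+ 11)
= 30 + 168 - 304 = -106

No, not collinear (determinant = -106)


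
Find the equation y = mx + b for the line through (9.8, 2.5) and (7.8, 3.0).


m = (0.5)/(-2) = -0.2500
b = y1 - m*x1 = 2.5 - (0.5*9.8)/(-2) = 2.5 + 2.4500 = 4.9500

y = -0.2500x + 4.9500


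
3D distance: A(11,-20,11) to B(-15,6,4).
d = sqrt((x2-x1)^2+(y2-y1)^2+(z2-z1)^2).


dx=-26, dy=26, dz=-7
d = sqrt(676+676+49) = sqrt(1401) = 37.4299

37.4299


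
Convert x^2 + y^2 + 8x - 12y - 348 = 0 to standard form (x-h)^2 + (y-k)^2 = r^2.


h = -D/2 = -8/2 = -4
k = -E/2 = 12/2 = 6
r^2 = h^2 + k^2 - F = 16 + 36 + 348 = 400
r = 20

Center (-4, 6), radius = 20


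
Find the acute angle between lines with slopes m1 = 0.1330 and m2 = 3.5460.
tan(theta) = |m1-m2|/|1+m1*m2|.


m1-m2 = -3.413
1+m1*m2 = 1.471618
tan(theta) = |-3.413/1.471618| = 2.319216
theta = arctan(|-3.413/1.471618|) = 66.6753 degrees (acute angle)

66.6753 degrees


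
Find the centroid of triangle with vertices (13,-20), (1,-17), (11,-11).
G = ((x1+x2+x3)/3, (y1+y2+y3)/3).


Gx = (13+1+11)/3 = 25/3 = 8.3333
Gy = (-20- 17- 11)/3 = -48/3 = -16.0000

G = (8.3333, -16.0000)


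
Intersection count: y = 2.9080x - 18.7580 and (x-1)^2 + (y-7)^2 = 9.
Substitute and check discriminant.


Substitute y = 2.9080x - 18.7580: (x-1)^2 + (2.9080x- 18.7580-7)^2 = 9
Expand to Ax^2 + Bx + C = 0, where b-k = -25.758
A = 1+m^2 = 9.456464
B = 2(m(b-k) - h) = 2(2.9080*(-25.758) - 1) = -151.808528
C = h^2 + (b-k)^2 - r^2 = 1 + 663.474564 - 9 = 655.474564
disc = B^2-4AC = 23045.8292 - 24793.8865 = -1748.0573
disc < 0

0 intersection points


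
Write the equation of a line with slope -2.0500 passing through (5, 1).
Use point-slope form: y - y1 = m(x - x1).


y - 1 = -2.0500(x - 5)
y = -2.0500x + 1 + 2.0500*5
y = -2.0500x + 11.2500

y = -2.0500x + 11.2500


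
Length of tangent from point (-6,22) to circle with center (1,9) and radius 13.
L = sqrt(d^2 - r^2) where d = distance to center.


d = sqrt((-6-1)^2 + (22-9)^2) = sqrt(49+169) = 14.7648
L = sqrt(218.0000 - 169) = sqrt(49.0000) = 7.0000

7.0000


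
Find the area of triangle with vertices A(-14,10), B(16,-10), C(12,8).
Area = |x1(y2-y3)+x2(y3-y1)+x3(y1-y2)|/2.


-14*(-10-8) = 252
16*(8-10) = -32
12*(10+ 10) = 240
sum = 460
Area = |460|/2 = 230.0000

230.0000 sq units


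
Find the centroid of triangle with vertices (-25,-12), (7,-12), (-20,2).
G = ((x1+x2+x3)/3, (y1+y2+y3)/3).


Gx = (-25+7- 20)/3 = -38/3 = -12.6667
Gy = (-12- 12+2)/3 = -22/3 = -7.3333

G = (-12.6667, -7.3333)


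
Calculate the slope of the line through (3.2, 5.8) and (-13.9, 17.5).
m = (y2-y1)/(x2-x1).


dy = 17.5 - 5.8 = 11.7
dx = -13.9 - 3.2 = -17.1
m = 11.7/(-17.1) = -0.6842

m = -0.6842


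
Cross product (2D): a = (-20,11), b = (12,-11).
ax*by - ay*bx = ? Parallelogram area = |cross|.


cross = -20*(-11) - 11*12 = 220 - 132 = 88
Parallelogram area = |88| = 88

cross = 88, parallelogram area = 88


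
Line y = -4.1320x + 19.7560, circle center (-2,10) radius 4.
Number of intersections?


Substitute y = -4.1320x + 19.7560: (x+ 2)^2 + (-4.1320x+19.7560-10)^2 = 16
Expand to Ax^2 + Bx + C = 0, where b-k = 9.756
A = 1+m^2 = 18.073424
B = 2(m(b-k) - h) = 2(-4.1320*9.756 + 2) = -76.623584
C = h^2 + (b-k)^2 - r^2 = 4 + 95.179536 - 16 = 83.179536
disc = B^2-4AC = 5871.1736 - 6013.3561 = -142.1825
disc < 0

0 intersection points


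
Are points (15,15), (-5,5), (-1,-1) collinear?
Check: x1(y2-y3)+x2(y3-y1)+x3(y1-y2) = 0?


15*(5+ 1) - 5*(-1-15) - 1*(15-5)
= 90 + 80 - 10 = 160

No, not collinear (determinant = 160)


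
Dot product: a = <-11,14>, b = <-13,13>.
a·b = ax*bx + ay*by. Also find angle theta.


a·b = -11*(-13) + 14*13 = 143 + 182 = 325
|a| = sqrt(121+196) = 17.8045
|b| = sqrt(169+169) = 18.3848
cos(theta) = 325/(sqrt(317)*sqrt(338)) = 325/sqrt(107146) = 0.992877
theta = arccos(325/sqrt(107146)) = 6.8428 degrees

a·b = 325, theta = 6.8428 deg


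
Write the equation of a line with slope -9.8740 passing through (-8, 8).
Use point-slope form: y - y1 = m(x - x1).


y - 8 = -9.8740(x + 8)
y = -9.8740x + 8 + 9.8740*(-8)
y = -9.8740x - 70.9920

y = -9.8740x - 70.9920


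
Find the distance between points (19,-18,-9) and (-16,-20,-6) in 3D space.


dx=-35, dy=-2, dz=3
d = sqrt(1225+4+9) = sqrt(1238) = 35.1852

35.1852


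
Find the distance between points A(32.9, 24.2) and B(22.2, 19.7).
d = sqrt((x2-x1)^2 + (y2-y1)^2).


dx = 22.2 - 32.9 = -10.7
dy = 19.7 - 24.2 = -4.5
d = sqrt(114.49 + 20.25) = sqrt(134.74) = 11.6078

11.6078


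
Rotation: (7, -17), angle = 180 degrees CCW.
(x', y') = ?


cos(180) = -1, sin(180) = 0
x' = 7*(-1) + 17*0 = -7
y' = 7*0 - 17*(-1) = 17

(-7, 17)


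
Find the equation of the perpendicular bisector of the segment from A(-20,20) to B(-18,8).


Midpoint = (-19, 14)
Slope of AB = dy/dx = -12/2 = -6.0000
Perp slope = -dx/dy = 2/12 = 0.1667
b = My - (perp slope)*Mx = 14 + (2*(-19))/(-12) = 14 + 3.1667 = 17.1667

y = 0.1667x + 17.1667


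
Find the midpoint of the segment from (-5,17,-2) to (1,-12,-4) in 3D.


Mx = (-5+1)/2 = -2.0000
My = (17- 12)/2 = 2.5000
Mz = (-2- 4)/2 = -3.0000

M = (-2.0000, 2.5000, -3.0000)


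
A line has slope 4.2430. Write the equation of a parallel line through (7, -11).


Parallel lines have equal slopes.
m2 = 4.2430
b2 = -11 - 4.2430*7 = -40.7010

y = 4.2430x - 40.7010


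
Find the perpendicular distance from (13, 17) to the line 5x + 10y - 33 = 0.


|5*13 + 10*17 - 33| = |202| = 202
sqrt(25 + 100) = sqrt(125) = 11.1803
d = 202/sqrt(125) = 18.0674

18.0674


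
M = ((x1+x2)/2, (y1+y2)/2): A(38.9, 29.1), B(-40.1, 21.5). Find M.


Mx = (38.9 - 40.1)/2 = -1.2/2 = -0.6000
My = (29.1 + 21.5)/2 = 50.6/2 = 25.3000

(-0.6000, 25.3000)


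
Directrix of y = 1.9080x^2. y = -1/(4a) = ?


a = 1.9080
1/(4a) = 0.1310
directrix: y = -0.1310 = -0.1310

y = -0.1310


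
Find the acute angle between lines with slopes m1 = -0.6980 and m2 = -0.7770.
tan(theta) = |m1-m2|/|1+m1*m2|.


m1-m2 = 0.079
1+m1*m2 = 1.542346
tan(theta) = |0.079/1.542346| = 0.051221
theta = arctan(|0.079/1.542346|) = 2.9322 degrees (acute angle)

2.9322 degrees


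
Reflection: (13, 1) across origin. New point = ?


Reflection rule for origin: (-x, -y)
(13, 1) -> (-13, -1)

(-13, -1)


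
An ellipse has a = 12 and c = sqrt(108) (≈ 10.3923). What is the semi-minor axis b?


b^2 = 12^2 - (sqrt(108))^2 = 144 - 108 = 36
b = sqrt(36) = 6

b = 6


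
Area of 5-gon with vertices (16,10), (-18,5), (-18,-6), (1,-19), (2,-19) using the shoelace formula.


sum(xi*y_{i+1}) = 16*5 - 18*(-6) - 18*(-19) + 1*(-19) + 2*10 = 531
sum(yi*x_{i+1}) = 10*(-18) + 5*(-18) - 6*1 - 19*2 - 19*16 = -618
Area = |531 + 618|/2 = 1149/2 = 574.5000

574.5000 sq units


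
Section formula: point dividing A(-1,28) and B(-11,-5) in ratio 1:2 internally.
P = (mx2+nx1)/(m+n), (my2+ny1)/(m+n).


Px = (1*(-11) + 2*(-1))/3 = -13/3 = -4.3333
Py = (1*(-5) + 2*28)/3 = 51/3 = 17.0000

P = (-4.3333, 17.0000)


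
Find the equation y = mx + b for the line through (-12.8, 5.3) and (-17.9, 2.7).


m = (-2.6)/(-5.1) = 0.5098
b = y1 - m*x1 = 5.3 - (-2.6*(-12.8))/(-5.1) = 5.3 + 6.5255 = 11.8255

y = 0.5098x + 11.8255


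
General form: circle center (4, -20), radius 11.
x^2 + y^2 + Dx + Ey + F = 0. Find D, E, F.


(x-4)^2 + (y+ 20)^2 = 11^2
D = -2h = -8, E = -2k = 40
F = h^2+k^2-r^2 = 16+400-121 = 295

D = -8, E = 40, F = 295


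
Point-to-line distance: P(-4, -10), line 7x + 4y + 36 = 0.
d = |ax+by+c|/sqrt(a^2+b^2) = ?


|7*(-4) + 4*(-10) + 36| = |-32| = 32
sqrt(49 + 16) = sqrt(65) = 8.0623
d = 32/sqrt(65) = 3.9691

3.9691


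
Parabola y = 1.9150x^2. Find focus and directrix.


a = 1.9150
1/(4a) = 0.1305
Focus = (0, 0.1305)
Directrix: y = -0.1305

Focus = (0, 0.1305), Directrix: y = -0.1305


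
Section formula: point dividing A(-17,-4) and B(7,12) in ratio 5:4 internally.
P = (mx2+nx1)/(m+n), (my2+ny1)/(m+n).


Px = (5*7 + 4*(-17))/9 = -33/9 = -3.6667
Py = (5*12 + 4*(-4))/9 = 44/9 = 4.8889

P = (-3.6667, 4.8889)


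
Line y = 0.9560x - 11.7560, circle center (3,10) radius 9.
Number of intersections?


Substitute y = 0.9560x - 11.7560: (x-3)^2 + (0.9560x- 11.7560-10)^2 = 81
Expand to Ax^2 + Bx + C = 0, where b-k = -21.756
A = 1+m^2 = 1.913936
B = 2(m(b-k) - h) = 2(0.9560*(-21.756) - 3) = -47.597472
C = h^2 + (b-k)^2 - r^2 = 9 + 473.323536 - 81 = 401.323536
disc = B^2-4AC = 2265.5193 - 3072.4303 = -806.9110
disc < 0

0 intersection points


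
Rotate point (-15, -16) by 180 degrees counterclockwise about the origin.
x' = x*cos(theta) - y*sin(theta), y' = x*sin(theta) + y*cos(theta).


cos(180) = -1, sin(180) = 0
x' = -15*(-1) + 16*0 = 15
y' = -15*0 - 16*(-1) = 16

(15, 16)


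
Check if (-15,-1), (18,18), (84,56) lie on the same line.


-15*(18-56) + 18*(56+ 1) + 84*(-1-18)
= 570 + 1026 - 1596 = 0

Yes, collinear (determinant = 0)


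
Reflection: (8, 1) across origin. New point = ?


Reflection rule for origin: (-x, -y)
(8, 1) -> (-8, -1)

(-8, -1)


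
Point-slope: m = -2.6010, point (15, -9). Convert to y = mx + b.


y + 9 = -2.6010(x - 15)
y = -2.6010x - 9 + 2.6010*15
y = -2.6010x + 30.0150

y = -2.6010x + 30.0150


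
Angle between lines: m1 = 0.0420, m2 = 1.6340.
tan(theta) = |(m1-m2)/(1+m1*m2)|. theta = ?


m1-m2 = -1.592
1+m1*m2 = 1.068628
tan(theta) = |-1.592/1.068628| = 1.489761
theta = arctan(|-1.592/1.068628|) = 56.1286 degrees (acute angle)

56.1286 degrees


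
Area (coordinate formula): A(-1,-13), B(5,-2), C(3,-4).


-1*(-2+ 4) = -2
5*(-4+ 13) = 45
3*(-13+ 2) = -33
sum = 10
Area = |10|/2 = 5.0000

5.0000 sq units


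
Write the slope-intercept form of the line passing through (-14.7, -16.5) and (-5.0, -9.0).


m = (7.5)/(9.7) = 0.7732
b = y1 - m*x1 = -16.5 - (7.5*(-14.7))/(9.7) = -16.5 + 11.3660 = -5.1340

y = 0.7732x - 5.1340


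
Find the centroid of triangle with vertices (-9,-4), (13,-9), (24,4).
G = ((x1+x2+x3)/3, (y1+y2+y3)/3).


Gx = (-9+13+24)/3 = 28/3 = 9.3333
Gy = (-4- 9+4)/3 = -9/3 = -3.0000

G = (9.3333, -3.0000)


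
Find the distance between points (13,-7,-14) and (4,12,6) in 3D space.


dx=-9, dy=19, dz=20
d = sqrt(81+361+400) = sqrt(842) = 29.0172

29.0172


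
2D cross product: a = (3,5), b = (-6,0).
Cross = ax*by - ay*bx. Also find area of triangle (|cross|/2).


cross = 3*0 - 5*(-6) = 0 + 30 = 30
Triangle area = |30|/2 = 30/2 = 15.0000

cross = 30, triangle area = 15.0000


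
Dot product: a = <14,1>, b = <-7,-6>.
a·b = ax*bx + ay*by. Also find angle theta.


a·b = 14*(-7) + 1*(-6) = -98 - 6 = -104
|a| = sqrt(196+1) = 14.0357
|b| = sqrt(49+36) = 9.2195
cos(theta) = -104/(sqrt(197)*sqrt(85)) = -104/sqrt(16745) = -0.803694
theta = arccos(-104/sqrt(16745)) = 143.4843 degrees

a·b = -104, theta = 143.4843 deg


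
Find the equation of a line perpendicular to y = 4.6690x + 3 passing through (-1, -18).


Perpendicular slope = -1/m1 = -1/4.6690 = -0.2142
b2 = y0 - m2*x0 = -18 - 1/4.6690 = -18 - 0.2142 = -18.2142

y = -0.2142x - 18.2142


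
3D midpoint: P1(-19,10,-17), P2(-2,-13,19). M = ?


Mx = (-19- 2)/2 = -10.5000
My = (10- 13)/2 = -1.5000
Mz = (-17+19)/2 = 1.0000

M = (-10.5000, -1.5000, 1.0000)
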